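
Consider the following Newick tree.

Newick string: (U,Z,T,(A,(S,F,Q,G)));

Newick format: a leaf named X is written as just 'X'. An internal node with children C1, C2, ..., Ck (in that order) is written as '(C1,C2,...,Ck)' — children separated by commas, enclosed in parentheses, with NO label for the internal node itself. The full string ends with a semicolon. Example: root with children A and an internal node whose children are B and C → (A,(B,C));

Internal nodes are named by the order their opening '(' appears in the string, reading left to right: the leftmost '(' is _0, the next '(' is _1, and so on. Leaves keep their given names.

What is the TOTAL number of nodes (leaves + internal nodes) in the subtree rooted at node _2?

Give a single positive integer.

Newick: (U,Z,T,(A,(S,F,Q,G)));
Locate _2: it is the '(' at position 10 (the 3rd '(' reading left to right).
Query: subtree rooted at _2
_2: subtree_size = 1 + 4
  S: subtree_size = 1 + 0
  F: subtree_size = 1 + 0
  Q: subtree_size = 1 + 0
  G: subtree_size = 1 + 0
Total subtree size of _2: 5

Answer: 5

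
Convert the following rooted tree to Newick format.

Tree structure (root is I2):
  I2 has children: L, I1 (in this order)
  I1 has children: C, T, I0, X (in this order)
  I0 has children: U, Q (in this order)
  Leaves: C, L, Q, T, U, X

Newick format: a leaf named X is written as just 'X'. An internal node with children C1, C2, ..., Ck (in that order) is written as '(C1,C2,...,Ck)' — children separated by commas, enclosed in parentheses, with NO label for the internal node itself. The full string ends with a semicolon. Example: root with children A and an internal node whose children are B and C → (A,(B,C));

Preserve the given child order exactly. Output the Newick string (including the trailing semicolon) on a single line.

internal I2 with children ['L', 'I1']
  leaf 'L' → 'L'
  internal I1 with children ['C', 'T', 'I0', 'X']
    leaf 'C' → 'C'
    leaf 'T' → 'T'
    internal I0 with children ['U', 'Q']
      leaf 'U' → 'U'
      leaf 'Q' → 'Q'
    → '(U,Q)'
    leaf 'X' → 'X'
  → '(C,T,(U,Q),X)'
→ '(L,(C,T,(U,Q),X))'
Final: (L,(C,T,(U,Q),X));

Answer: (L,(C,T,(U,Q),X));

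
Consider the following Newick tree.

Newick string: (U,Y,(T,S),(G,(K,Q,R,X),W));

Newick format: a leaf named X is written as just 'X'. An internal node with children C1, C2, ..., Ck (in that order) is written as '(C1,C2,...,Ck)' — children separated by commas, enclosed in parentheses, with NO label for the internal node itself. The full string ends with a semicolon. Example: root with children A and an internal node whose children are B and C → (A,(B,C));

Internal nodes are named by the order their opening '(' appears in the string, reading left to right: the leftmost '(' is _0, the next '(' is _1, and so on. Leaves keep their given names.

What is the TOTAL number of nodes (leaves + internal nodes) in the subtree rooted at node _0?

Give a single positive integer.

Answer: 14

Derivation:
Newick: (U,Y,(T,S),(G,(K,Q,R,X),W));
Locate _0: it is the '(' at position 0 (the 1st '(' reading left to right).
Query: subtree rooted at _0
_0: subtree_size = 1 + 13
  U: subtree_size = 1 + 0
  Y: subtree_size = 1 + 0
  _1: subtree_size = 1 + 2
    T: subtree_size = 1 + 0
    S: subtree_size = 1 + 0
  _2: subtree_size = 1 + 7
    G: subtree_size = 1 + 0
    _3: subtree_size = 1 + 4
      K: subtree_size = 1 + 0
      Q: subtree_size = 1 + 0
      R: subtree_size = 1 + 0
      X: subtree_size = 1 + 0
    W: subtree_size = 1 + 0
Total subtree size of _0: 14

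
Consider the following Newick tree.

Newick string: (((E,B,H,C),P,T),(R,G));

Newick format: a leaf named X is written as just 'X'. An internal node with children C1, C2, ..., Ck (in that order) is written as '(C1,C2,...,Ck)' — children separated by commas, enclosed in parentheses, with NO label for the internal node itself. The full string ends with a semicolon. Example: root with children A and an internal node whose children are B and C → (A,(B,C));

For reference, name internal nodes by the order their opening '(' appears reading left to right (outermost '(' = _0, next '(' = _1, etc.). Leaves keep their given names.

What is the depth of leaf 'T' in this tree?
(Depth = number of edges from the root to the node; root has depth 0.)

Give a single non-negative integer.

Newick: (((E,B,H,C),P,T),(R,G));
Naming internals by '(' encounter order: outermost '(' = _0, next = _1, ...
Query node: T
Path from root: _0 -> _1 -> T
Depth of T: 2 (number of edges from root)

Answer: 2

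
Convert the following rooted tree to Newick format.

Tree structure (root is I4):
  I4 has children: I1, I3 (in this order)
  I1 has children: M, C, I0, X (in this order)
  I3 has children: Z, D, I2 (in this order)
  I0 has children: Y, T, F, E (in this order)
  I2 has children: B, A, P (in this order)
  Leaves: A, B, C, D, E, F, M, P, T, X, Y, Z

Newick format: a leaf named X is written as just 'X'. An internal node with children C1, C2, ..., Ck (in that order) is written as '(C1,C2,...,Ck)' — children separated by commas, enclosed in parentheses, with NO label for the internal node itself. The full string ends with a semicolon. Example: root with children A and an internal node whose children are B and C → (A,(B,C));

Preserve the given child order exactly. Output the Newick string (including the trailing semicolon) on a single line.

internal I4 with children ['I1', 'I3']
  internal I1 with children ['M', 'C', 'I0', 'X']
    leaf 'M' → 'M'
    leaf 'C' → 'C'
    internal I0 with children ['Y', 'T', 'F', 'E']
      leaf 'Y' → 'Y'
      leaf 'T' → 'T'
      leaf 'F' → 'F'
      leaf 'E' → 'E'
    → '(Y,T,F,E)'
    leaf 'X' → 'X'
  → '(M,C,(Y,T,F,E),X)'
  internal I3 with children ['Z', 'D', 'I2']
    leaf 'Z' → 'Z'
    leaf 'D' → 'D'
    internal I2 with children ['B', 'A', 'P']
      leaf 'B' → 'B'
      leaf 'A' → 'A'
      leaf 'P' → 'P'
    → '(B,A,P)'
  → '(Z,D,(B,A,P))'
→ '((M,C,(Y,T,F,E),X),(Z,D,(B,A,P)))'
Final: ((M,C,(Y,T,F,E),X),(Z,D,(B,A,P)));

Answer: ((M,C,(Y,T,F,E),X),(Z,D,(B,A,P)));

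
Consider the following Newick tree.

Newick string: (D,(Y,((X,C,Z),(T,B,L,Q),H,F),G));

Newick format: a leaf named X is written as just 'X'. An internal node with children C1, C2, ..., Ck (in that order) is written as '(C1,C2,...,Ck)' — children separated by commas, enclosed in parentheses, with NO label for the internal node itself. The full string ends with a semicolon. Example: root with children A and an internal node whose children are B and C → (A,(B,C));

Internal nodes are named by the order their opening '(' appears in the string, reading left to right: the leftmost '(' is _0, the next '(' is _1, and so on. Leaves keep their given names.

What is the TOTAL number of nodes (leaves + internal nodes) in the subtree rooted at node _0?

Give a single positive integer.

Newick: (D,(Y,((X,C,Z),(T,B,L,Q),H,F),G));
Locate _0: it is the '(' at position 0 (the 1st '(' reading left to right).
Query: subtree rooted at _0
_0: subtree_size = 1 + 16
  D: subtree_size = 1 + 0
  _1: subtree_size = 1 + 14
    Y: subtree_size = 1 + 0
    _2: subtree_size = 1 + 11
      _3: subtree_size = 1 + 3
        X: subtree_size = 1 + 0
        C: subtree_size = 1 + 0
        Z: subtree_size = 1 + 0
      _4: subtree_size = 1 + 4
        T: subtree_size = 1 + 0
        B: subtree_size = 1 + 0
        L: subtree_size = 1 + 0
        Q: subtree_size = 1 + 0
      H: subtree_size = 1 + 0
      F: subtree_size = 1 + 0
    G: subtree_size = 1 + 0
Total subtree size of _0: 17

Answer: 17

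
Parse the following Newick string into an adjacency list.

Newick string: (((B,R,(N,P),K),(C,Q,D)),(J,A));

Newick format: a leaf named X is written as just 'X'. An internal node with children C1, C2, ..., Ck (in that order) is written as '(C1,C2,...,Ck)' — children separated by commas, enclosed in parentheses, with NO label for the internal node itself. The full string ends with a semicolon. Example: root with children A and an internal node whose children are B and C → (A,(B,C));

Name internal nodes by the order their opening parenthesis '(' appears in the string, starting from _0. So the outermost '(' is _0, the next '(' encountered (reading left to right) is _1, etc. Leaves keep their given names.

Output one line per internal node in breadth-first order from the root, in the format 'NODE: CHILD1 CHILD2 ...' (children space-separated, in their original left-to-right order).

Answer: _0: _1 _5
_1: _2 _4
_5: J A
_2: B R _3 K
_4: C Q D
_3: N P

Derivation:
Input: (((B,R,(N,P),K),(C,Q,D)),(J,A));
Scanning left-to-right, naming '(' by encounter order:
  pos 0: '(' -> open internal node _0 (depth 1)
  pos 1: '(' -> open internal node _1 (depth 2)
  pos 2: '(' -> open internal node _2 (depth 3)
  pos 7: '(' -> open internal node _3 (depth 4)
  pos 11: ')' -> close internal node _3 (now at depth 3)
  pos 14: ')' -> close internal node _2 (now at depth 2)
  pos 16: '(' -> open internal node _4 (depth 3)
  pos 22: ')' -> close internal node _4 (now at depth 2)
  pos 23: ')' -> close internal node _1 (now at depth 1)
  pos 25: '(' -> open internal node _5 (depth 2)
  pos 29: ')' -> close internal node _5 (now at depth 1)
  pos 30: ')' -> close internal node _0 (now at depth 0)
Total internal nodes: 6
BFS adjacency from root:
  _0: _1 _5
  _1: _2 _4
  _5: J A
  _2: B R _3 K
  _4: C Q D
  _3: N P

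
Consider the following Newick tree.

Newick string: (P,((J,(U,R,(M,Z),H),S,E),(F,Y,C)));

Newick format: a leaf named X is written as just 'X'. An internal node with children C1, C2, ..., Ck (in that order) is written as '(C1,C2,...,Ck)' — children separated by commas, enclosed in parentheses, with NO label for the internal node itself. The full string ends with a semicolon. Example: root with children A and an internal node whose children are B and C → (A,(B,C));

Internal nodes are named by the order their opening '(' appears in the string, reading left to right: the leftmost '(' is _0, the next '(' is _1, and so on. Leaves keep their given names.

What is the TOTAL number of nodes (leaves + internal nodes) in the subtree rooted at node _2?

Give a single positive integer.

Newick: (P,((J,(U,R,(M,Z),H),S,E),(F,Y,C)));
Locate _2: it is the '(' at position 4 (the 3rd '(' reading left to right).
Query: subtree rooted at _2
_2: subtree_size = 1 + 10
  J: subtree_size = 1 + 0
  _3: subtree_size = 1 + 6
    U: subtree_size = 1 + 0
    R: subtree_size = 1 + 0
    _4: subtree_size = 1 + 2
      M: subtree_size = 1 + 0
      Z: subtree_size = 1 + 0
    H: subtree_size = 1 + 0
  S: subtree_size = 1 + 0
  E: subtree_size = 1 + 0
Total subtree size of _2: 11

Answer: 11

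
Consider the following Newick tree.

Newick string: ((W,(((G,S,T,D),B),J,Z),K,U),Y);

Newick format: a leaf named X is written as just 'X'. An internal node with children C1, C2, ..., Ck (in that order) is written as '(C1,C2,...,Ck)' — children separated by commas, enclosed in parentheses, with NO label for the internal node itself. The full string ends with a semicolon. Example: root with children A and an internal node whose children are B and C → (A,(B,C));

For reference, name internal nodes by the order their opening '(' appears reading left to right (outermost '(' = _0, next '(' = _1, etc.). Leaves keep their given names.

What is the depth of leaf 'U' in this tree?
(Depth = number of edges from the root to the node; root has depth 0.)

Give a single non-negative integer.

Newick: ((W,(((G,S,T,D),B),J,Z),K,U),Y);
Naming internals by '(' encounter order: outermost '(' = _0, next = _1, ...
Query node: U
Path from root: _0 -> _1 -> U
Depth of U: 2 (number of edges from root)

Answer: 2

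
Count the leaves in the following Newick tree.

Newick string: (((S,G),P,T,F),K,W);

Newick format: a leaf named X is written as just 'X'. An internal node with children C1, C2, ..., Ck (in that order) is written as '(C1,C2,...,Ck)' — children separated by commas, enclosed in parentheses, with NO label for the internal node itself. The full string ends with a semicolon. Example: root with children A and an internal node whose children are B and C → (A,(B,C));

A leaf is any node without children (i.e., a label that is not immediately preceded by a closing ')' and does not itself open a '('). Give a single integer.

Newick: (((S,G),P,T,F),K,W);
Scan left-to-right; a leaf is any maximal label run not followed by '(':
  pos 3: leaf 'S' → count = 1
  pos 5: leaf 'G' → count = 2
  pos 8: leaf 'P' → count = 3
  pos 10: leaf 'T' → count = 4
  pos 12: leaf 'F' → count = 5
  pos 15: leaf 'K' → count = 6
  pos 17: leaf 'W' → count = 7
Total leaves: 7

Answer: 7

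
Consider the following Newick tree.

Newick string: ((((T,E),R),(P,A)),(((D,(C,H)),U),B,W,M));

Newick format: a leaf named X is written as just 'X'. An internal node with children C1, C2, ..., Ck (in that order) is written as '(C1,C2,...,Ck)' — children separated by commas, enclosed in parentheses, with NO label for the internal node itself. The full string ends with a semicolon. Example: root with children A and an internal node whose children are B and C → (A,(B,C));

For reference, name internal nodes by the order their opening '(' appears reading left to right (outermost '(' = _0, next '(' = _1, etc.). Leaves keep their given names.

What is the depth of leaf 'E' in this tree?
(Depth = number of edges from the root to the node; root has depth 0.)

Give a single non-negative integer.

Newick: ((((T,E),R),(P,A)),(((D,(C,H)),U),B,W,M));
Naming internals by '(' encounter order: outermost '(' = _0, next = _1, ...
Query node: E
Path from root: _0 -> _1 -> _2 -> _3 -> E
Depth of E: 4 (number of edges from root)

Answer: 4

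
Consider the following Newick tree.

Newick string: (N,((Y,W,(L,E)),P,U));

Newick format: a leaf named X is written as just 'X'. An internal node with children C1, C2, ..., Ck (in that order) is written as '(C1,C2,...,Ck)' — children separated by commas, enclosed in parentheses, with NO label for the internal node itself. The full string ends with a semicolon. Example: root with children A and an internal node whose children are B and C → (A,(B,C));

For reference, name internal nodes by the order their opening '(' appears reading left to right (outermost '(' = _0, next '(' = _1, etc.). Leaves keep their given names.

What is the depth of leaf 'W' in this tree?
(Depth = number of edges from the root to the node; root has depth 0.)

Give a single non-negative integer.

Newick: (N,((Y,W,(L,E)),P,U));
Naming internals by '(' encounter order: outermost '(' = _0, next = _1, ...
Query node: W
Path from root: _0 -> _1 -> _2 -> W
Depth of W: 3 (number of edges from root)

Answer: 3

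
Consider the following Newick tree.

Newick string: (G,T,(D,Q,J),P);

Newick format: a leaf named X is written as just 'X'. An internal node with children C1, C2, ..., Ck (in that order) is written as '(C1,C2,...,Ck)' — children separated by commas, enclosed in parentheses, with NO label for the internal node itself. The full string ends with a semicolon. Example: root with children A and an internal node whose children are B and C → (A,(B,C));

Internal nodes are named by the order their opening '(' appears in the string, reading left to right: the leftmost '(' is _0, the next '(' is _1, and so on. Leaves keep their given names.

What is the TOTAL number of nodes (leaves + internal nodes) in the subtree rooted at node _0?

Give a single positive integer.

Newick: (G,T,(D,Q,J),P);
Locate _0: it is the '(' at position 0 (the 1st '(' reading left to right).
Query: subtree rooted at _0
_0: subtree_size = 1 + 7
  G: subtree_size = 1 + 0
  T: subtree_size = 1 + 0
  _1: subtree_size = 1 + 3
    D: subtree_size = 1 + 0
    Q: subtree_size = 1 + 0
    J: subtree_size = 1 + 0
  P: subtree_size = 1 + 0
Total subtree size of _0: 8

Answer: 8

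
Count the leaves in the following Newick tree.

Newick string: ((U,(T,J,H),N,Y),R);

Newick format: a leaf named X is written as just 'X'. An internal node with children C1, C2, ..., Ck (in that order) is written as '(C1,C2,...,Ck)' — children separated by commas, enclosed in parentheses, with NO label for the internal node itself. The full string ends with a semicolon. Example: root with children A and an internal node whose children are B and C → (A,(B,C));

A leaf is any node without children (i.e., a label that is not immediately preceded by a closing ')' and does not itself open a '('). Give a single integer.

Answer: 7

Derivation:
Newick: ((U,(T,J,H),N,Y),R);
Scan left-to-right; a leaf is any maximal label run not followed by '(':
  pos 2: leaf 'U' → count = 1
  pos 5: leaf 'T' → count = 2
  pos 7: leaf 'J' → count = 3
  pos 9: leaf 'H' → count = 4
  pos 12: leaf 'N' → count = 5
  pos 14: leaf 'Y' → count = 6
  pos 17: leaf 'R' → count = 7
Total leaves: 7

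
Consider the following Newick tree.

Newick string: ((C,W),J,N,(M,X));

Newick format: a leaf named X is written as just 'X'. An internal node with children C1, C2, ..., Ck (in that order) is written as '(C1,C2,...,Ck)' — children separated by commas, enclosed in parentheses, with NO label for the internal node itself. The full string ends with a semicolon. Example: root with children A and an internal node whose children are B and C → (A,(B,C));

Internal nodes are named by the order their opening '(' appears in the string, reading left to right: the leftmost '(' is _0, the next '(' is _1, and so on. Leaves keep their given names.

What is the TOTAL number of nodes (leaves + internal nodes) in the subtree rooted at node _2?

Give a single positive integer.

Answer: 3

Derivation:
Newick: ((C,W),J,N,(M,X));
Locate _2: it is the '(' at position 11 (the 3rd '(' reading left to right).
Query: subtree rooted at _2
_2: subtree_size = 1 + 2
  M: subtree_size = 1 + 0
  X: subtree_size = 1 + 0
Total subtree size of _2: 3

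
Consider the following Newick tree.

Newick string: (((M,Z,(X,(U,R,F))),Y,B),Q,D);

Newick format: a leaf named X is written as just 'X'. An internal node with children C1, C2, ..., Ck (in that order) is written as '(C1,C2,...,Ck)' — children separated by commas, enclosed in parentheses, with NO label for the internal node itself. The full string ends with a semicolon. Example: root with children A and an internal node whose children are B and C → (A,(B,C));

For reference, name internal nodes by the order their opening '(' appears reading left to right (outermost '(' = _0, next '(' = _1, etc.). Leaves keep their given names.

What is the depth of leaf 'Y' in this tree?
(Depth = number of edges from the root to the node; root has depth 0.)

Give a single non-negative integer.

Answer: 2

Derivation:
Newick: (((M,Z,(X,(U,R,F))),Y,B),Q,D);
Naming internals by '(' encounter order: outermost '(' = _0, next = _1, ...
Query node: Y
Path from root: _0 -> _1 -> Y
Depth of Y: 2 (number of edges from root)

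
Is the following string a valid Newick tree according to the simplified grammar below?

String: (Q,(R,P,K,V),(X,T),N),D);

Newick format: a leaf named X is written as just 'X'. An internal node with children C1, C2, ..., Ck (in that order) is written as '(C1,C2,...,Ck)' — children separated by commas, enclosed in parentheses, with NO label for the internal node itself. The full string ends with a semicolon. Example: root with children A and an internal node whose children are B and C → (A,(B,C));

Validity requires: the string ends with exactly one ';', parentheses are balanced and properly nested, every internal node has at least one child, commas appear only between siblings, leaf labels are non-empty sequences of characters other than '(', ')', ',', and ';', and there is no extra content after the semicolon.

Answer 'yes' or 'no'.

Answer: no

Derivation:
Input: (Q,(R,P,K,V),(X,T),N),D);
Paren balance: 3 '(' vs 4 ')' MISMATCH
Ends with single ';': True
Full parse: FAILS (extra content after tree at pos 21)
Valid: False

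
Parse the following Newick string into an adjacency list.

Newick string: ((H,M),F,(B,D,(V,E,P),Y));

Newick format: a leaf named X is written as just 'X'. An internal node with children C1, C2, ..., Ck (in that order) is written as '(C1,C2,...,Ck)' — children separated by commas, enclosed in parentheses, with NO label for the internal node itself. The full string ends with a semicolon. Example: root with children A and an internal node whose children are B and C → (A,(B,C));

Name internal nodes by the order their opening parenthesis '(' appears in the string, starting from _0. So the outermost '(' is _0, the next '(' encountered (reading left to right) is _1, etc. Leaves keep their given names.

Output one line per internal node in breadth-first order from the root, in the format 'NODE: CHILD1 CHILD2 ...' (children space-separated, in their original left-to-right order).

Answer: _0: _1 F _2
_1: H M
_2: B D _3 Y
_3: V E P

Derivation:
Input: ((H,M),F,(B,D,(V,E,P),Y));
Scanning left-to-right, naming '(' by encounter order:
  pos 0: '(' -> open internal node _0 (depth 1)
  pos 1: '(' -> open internal node _1 (depth 2)
  pos 5: ')' -> close internal node _1 (now at depth 1)
  pos 9: '(' -> open internal node _2 (depth 2)
  pos 14: '(' -> open internal node _3 (depth 3)
  pos 20: ')' -> close internal node _3 (now at depth 2)
  pos 23: ')' -> close internal node _2 (now at depth 1)
  pos 24: ')' -> close internal node _0 (now at depth 0)
Total internal nodes: 4
BFS adjacency from root:
  _0: _1 F _2
  _1: H M
  _2: B D _3 Y
  _3: V E P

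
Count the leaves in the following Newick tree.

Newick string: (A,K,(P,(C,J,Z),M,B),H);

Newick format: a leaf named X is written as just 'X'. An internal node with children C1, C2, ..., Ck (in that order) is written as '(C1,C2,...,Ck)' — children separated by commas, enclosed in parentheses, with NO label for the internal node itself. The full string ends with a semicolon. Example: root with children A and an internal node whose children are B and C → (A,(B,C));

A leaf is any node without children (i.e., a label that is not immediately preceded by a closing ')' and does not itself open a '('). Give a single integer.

Newick: (A,K,(P,(C,J,Z),M,B),H);
Scan left-to-right; a leaf is any maximal label run not followed by '(':
  pos 1: leaf 'A' → count = 1
  pos 3: leaf 'K' → count = 2
  pos 6: leaf 'P' → count = 3
  pos 9: leaf 'C' → count = 4
  pos 11: leaf 'J' → count = 5
  pos 13: leaf 'Z' → count = 6
  pos 16: leaf 'M' → count = 7
  pos 18: leaf 'B' → count = 8
  pos 21: leaf 'H' → count = 9
Total leaves: 9

Answer: 9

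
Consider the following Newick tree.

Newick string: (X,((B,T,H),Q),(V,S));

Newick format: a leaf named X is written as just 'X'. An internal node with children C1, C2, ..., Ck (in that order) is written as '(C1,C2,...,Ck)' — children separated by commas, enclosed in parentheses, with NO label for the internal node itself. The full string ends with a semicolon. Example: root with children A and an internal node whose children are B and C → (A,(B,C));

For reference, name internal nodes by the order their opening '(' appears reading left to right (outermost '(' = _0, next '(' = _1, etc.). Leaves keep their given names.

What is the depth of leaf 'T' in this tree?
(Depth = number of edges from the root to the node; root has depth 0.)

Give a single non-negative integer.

Newick: (X,((B,T,H),Q),(V,S));
Naming internals by '(' encounter order: outermost '(' = _0, next = _1, ...
Query node: T
Path from root: _0 -> _1 -> _2 -> T
Depth of T: 3 (number of edges from root)

Answer: 3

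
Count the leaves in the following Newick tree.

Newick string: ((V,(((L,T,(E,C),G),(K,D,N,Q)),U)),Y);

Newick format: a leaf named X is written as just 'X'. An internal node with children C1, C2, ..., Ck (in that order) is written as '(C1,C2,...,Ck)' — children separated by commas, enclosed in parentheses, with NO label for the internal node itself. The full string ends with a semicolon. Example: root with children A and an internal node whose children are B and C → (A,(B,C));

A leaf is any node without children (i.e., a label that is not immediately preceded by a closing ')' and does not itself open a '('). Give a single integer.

Newick: ((V,(((L,T,(E,C),G),(K,D,N,Q)),U)),Y);
Scan left-to-right; a leaf is any maximal label run not followed by '(':
  pos 2: leaf 'V' → count = 1
  pos 7: leaf 'L' → count = 2
  pos 9: leaf 'T' → count = 3
  pos 12: leaf 'E' → count = 4
  pos 14: leaf 'C' → count = 5
  pos 17: leaf 'G' → count = 6
  pos 21: leaf 'K' → count = 7
  pos 23: leaf 'D' → count = 8
  pos 25: leaf 'N' → count = 9
  pos 27: leaf 'Q' → count = 10
  pos 31: leaf 'U' → count = 11
  pos 35: leaf 'Y' → count = 12
Total leaves: 12

Answer: 12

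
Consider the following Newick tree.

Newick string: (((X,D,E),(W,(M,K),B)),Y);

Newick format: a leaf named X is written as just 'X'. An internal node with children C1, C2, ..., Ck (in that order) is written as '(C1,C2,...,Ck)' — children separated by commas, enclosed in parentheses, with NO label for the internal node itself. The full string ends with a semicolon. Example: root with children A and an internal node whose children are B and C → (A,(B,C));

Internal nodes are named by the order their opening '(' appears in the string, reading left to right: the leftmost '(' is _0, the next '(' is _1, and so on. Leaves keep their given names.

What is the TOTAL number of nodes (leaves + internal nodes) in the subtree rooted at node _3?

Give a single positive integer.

Answer: 6

Derivation:
Newick: (((X,D,E),(W,(M,K),B)),Y);
Locate _3: it is the '(' at position 10 (the 4th '(' reading left to right).
Query: subtree rooted at _3
_3: subtree_size = 1 + 5
  W: subtree_size = 1 + 0
  _4: subtree_size = 1 + 2
    M: subtree_size = 1 + 0
    K: subtree_size = 1 + 0
  B: subtree_size = 1 + 0
Total subtree size of _3: 6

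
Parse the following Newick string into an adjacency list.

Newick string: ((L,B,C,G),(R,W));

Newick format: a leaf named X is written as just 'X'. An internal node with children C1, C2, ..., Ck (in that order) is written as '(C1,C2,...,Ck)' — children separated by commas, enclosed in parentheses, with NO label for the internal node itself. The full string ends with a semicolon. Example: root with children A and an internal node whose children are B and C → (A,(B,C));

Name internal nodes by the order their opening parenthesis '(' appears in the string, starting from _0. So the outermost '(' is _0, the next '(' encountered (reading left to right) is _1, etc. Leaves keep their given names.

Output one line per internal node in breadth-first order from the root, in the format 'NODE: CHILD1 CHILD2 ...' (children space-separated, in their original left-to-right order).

Answer: _0: _1 _2
_1: L B C G
_2: R W

Derivation:
Input: ((L,B,C,G),(R,W));
Scanning left-to-right, naming '(' by encounter order:
  pos 0: '(' -> open internal node _0 (depth 1)
  pos 1: '(' -> open internal node _1 (depth 2)
  pos 9: ')' -> close internal node _1 (now at depth 1)
  pos 11: '(' -> open internal node _2 (depth 2)
  pos 15: ')' -> close internal node _2 (now at depth 1)
  pos 16: ')' -> close internal node _0 (now at depth 0)
Total internal nodes: 3
BFS adjacency from root:
  _0: _1 _2
  _1: L B C G
  _2: R W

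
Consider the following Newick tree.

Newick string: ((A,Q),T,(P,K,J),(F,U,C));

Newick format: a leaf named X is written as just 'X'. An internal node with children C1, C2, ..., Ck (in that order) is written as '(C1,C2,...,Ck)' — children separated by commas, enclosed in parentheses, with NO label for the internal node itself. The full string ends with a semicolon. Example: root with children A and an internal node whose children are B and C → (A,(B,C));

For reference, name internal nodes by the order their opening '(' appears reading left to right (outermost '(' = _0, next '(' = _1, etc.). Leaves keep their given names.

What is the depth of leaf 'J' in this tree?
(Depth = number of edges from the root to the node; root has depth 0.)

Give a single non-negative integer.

Answer: 2

Derivation:
Newick: ((A,Q),T,(P,K,J),(F,U,C));
Naming internals by '(' encounter order: outermost '(' = _0, next = _1, ...
Query node: J
Path from root: _0 -> _2 -> J
Depth of J: 2 (number of edges from root)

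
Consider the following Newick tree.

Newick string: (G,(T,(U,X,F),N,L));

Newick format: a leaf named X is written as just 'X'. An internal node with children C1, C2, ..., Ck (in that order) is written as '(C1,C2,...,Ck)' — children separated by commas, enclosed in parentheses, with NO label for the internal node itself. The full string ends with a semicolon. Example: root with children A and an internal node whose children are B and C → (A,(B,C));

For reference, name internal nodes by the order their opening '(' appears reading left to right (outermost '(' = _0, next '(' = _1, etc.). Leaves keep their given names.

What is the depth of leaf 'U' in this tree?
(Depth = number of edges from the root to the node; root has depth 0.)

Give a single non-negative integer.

Answer: 3

Derivation:
Newick: (G,(T,(U,X,F),N,L));
Naming internals by '(' encounter order: outermost '(' = _0, next = _1, ...
Query node: U
Path from root: _0 -> _1 -> _2 -> U
Depth of U: 3 (number of edges from root)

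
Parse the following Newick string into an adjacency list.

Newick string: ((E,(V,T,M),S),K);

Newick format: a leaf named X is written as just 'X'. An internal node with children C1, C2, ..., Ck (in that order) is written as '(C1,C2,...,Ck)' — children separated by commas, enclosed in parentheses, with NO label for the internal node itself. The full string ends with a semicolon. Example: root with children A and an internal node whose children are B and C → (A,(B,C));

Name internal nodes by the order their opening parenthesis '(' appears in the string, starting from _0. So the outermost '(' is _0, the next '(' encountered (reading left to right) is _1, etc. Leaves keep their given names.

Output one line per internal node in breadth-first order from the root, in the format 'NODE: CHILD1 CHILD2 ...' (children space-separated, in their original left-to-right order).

Answer: _0: _1 K
_1: E _2 S
_2: V T M

Derivation:
Input: ((E,(V,T,M),S),K);
Scanning left-to-right, naming '(' by encounter order:
  pos 0: '(' -> open internal node _0 (depth 1)
  pos 1: '(' -> open internal node _1 (depth 2)
  pos 4: '(' -> open internal node _2 (depth 3)
  pos 10: ')' -> close internal node _2 (now at depth 2)
  pos 13: ')' -> close internal node _1 (now at depth 1)
  pos 16: ')' -> close internal node _0 (now at depth 0)
Total internal nodes: 3
BFS adjacency from root:
  _0: _1 K
  _1: E _2 S
  _2: V T M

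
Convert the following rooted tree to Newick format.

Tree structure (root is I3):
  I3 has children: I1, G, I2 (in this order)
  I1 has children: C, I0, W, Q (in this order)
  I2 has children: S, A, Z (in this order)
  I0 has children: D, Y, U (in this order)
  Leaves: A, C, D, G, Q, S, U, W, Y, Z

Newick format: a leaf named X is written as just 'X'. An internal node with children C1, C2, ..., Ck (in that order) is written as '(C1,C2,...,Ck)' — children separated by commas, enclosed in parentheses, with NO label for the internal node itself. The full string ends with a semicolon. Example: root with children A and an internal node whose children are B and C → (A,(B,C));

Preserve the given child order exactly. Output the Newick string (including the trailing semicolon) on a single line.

Answer: ((C,(D,Y,U),W,Q),G,(S,A,Z));

Derivation:
internal I3 with children ['I1', 'G', 'I2']
  internal I1 with children ['C', 'I0', 'W', 'Q']
    leaf 'C' → 'C'
    internal I0 with children ['D', 'Y', 'U']
      leaf 'D' → 'D'
      leaf 'Y' → 'Y'
      leaf 'U' → 'U'
    → '(D,Y,U)'
    leaf 'W' → 'W'
    leaf 'Q' → 'Q'
  → '(C,(D,Y,U),W,Q)'
  leaf 'G' → 'G'
  internal I2 with children ['S', 'A', 'Z']
    leaf 'S' → 'S'
    leaf 'A' → 'A'
    leaf 'Z' → 'Z'
  → '(S,A,Z)'
→ '((C,(D,Y,U),W,Q),G,(S,A,Z))'
Final: ((C,(D,Y,U),W,Q),G,(S,A,Z));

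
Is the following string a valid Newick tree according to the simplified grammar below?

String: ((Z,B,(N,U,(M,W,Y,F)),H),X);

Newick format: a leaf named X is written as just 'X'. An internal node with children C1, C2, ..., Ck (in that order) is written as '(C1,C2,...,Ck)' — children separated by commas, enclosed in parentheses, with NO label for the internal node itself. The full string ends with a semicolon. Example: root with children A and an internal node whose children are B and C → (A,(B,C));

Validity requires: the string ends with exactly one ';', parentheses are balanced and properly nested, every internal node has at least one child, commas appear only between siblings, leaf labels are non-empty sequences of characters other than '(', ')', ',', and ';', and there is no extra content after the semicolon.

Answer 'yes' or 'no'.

Answer: yes

Derivation:
Input: ((Z,B,(N,U,(M,W,Y,F)),H),X);
Paren balance: 4 '(' vs 4 ')' OK
Ends with single ';': True
Full parse: OK
Valid: True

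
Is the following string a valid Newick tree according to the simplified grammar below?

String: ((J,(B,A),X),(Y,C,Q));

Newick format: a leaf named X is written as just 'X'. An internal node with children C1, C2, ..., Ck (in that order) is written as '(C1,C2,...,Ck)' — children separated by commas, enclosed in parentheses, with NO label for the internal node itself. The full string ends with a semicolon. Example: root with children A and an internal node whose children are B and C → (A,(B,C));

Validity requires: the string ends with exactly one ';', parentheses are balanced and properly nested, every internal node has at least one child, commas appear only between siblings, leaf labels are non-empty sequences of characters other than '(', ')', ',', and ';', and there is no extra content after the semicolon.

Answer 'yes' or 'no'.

Input: ((J,(B,A),X),(Y,C,Q));
Paren balance: 4 '(' vs 4 ')' OK
Ends with single ';': True
Full parse: OK
Valid: True

Answer: yes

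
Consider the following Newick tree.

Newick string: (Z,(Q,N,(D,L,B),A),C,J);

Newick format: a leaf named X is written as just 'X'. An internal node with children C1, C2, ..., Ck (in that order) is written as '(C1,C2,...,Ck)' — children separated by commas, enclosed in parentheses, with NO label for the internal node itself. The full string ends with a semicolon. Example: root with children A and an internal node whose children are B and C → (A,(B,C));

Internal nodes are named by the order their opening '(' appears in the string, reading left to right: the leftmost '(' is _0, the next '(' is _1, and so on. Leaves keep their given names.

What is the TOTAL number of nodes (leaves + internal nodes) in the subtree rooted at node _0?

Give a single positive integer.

Newick: (Z,(Q,N,(D,L,B),A),C,J);
Locate _0: it is the '(' at position 0 (the 1st '(' reading left to right).
Query: subtree rooted at _0
_0: subtree_size = 1 + 11
  Z: subtree_size = 1 + 0
  _1: subtree_size = 1 + 7
    Q: subtree_size = 1 + 0
    N: subtree_size = 1 + 0
    _2: subtree_size = 1 + 3
      D: subtree_size = 1 + 0
      L: subtree_size = 1 + 0
      B: subtree_size = 1 + 0
    A: subtree_size = 1 + 0
  C: subtree_size = 1 + 0
  J: subtree_size = 1 + 0
Total subtree size of _0: 12

Answer: 12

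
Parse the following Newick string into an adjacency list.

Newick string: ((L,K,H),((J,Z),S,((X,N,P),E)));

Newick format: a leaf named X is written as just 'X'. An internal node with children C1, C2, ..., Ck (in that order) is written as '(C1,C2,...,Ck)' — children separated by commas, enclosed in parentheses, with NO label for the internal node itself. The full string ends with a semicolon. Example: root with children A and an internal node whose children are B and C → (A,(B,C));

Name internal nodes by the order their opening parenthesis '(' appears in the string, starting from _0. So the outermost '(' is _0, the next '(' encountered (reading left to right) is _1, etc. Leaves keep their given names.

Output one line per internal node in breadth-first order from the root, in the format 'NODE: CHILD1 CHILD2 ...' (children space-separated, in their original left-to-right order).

Input: ((L,K,H),((J,Z),S,((X,N,P),E)));
Scanning left-to-right, naming '(' by encounter order:
  pos 0: '(' -> open internal node _0 (depth 1)
  pos 1: '(' -> open internal node _1 (depth 2)
  pos 7: ')' -> close internal node _1 (now at depth 1)
  pos 9: '(' -> open internal node _2 (depth 2)
  pos 10: '(' -> open internal node _3 (depth 3)
  pos 14: ')' -> close internal node _3 (now at depth 2)
  pos 18: '(' -> open internal node _4 (depth 3)
  pos 19: '(' -> open internal node _5 (depth 4)
  pos 25: ')' -> close internal node _5 (now at depth 3)
  pos 28: ')' -> close internal node _4 (now at depth 2)
  pos 29: ')' -> close internal node _2 (now at depth 1)
  pos 30: ')' -> close internal node _0 (now at depth 0)
Total internal nodes: 6
BFS adjacency from root:
  _0: _1 _2
  _1: L K H
  _2: _3 S _4
  _3: J Z
  _4: _5 E
  _5: X N P

Answer: _0: _1 _2
_1: L K H
_2: _3 S _4
_3: J Z
_4: _5 E
_5: X N P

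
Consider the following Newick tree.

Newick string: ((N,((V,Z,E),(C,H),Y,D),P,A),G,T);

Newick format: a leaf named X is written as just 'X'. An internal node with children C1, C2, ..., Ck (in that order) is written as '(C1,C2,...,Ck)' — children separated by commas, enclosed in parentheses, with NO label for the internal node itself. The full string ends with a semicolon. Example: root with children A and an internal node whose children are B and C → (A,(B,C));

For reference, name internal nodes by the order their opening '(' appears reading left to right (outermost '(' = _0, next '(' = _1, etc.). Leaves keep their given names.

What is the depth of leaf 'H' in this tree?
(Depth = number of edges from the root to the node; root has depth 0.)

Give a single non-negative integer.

Newick: ((N,((V,Z,E),(C,H),Y,D),P,A),G,T);
Naming internals by '(' encounter order: outermost '(' = _0, next = _1, ...
Query node: H
Path from root: _0 -> _1 -> _2 -> _4 -> H
Depth of H: 4 (number of edges from root)

Answer: 4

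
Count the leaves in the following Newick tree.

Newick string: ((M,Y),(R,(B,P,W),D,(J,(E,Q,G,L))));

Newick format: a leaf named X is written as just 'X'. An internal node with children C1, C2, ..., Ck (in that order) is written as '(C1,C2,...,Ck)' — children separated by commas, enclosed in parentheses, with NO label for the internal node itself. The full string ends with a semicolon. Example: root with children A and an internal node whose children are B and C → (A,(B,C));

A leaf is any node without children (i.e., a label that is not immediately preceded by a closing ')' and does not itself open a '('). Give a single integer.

Newick: ((M,Y),(R,(B,P,W),D,(J,(E,Q,G,L))));
Scan left-to-right; a leaf is any maximal label run not followed by '(':
  pos 2: leaf 'M' → count = 1
  pos 4: leaf 'Y' → count = 2
  pos 8: leaf 'R' → count = 3
  pos 11: leaf 'B' → count = 4
  pos 13: leaf 'P' → count = 5
  pos 15: leaf 'W' → count = 6
  pos 18: leaf 'D' → count = 7
  pos 21: leaf 'J' → count = 8
  pos 24: leaf 'E' → count = 9
  pos 26: leaf 'Q' → count = 10
  pos 28: leaf 'G' → count = 11
  pos 30: leaf 'L' → count = 12
Total leaves: 12

Answer: 12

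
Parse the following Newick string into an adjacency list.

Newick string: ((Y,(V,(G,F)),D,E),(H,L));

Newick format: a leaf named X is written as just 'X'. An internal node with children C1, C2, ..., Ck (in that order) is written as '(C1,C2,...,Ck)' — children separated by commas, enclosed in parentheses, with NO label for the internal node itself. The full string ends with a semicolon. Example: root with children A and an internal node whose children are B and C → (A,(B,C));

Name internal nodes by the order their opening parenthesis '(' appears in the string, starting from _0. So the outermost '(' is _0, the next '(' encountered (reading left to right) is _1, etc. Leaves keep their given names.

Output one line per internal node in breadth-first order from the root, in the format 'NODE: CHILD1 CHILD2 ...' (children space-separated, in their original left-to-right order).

Answer: _0: _1 _4
_1: Y _2 D E
_4: H L
_2: V _3
_3: G F

Derivation:
Input: ((Y,(V,(G,F)),D,E),(H,L));
Scanning left-to-right, naming '(' by encounter order:
  pos 0: '(' -> open internal node _0 (depth 1)
  pos 1: '(' -> open internal node _1 (depth 2)
  pos 4: '(' -> open internal node _2 (depth 3)
  pos 7: '(' -> open internal node _3 (depth 4)
  pos 11: ')' -> close internal node _3 (now at depth 3)
  pos 12: ')' -> close internal node _2 (now at depth 2)
  pos 17: ')' -> close internal node _1 (now at depth 1)
  pos 19: '(' -> open internal node _4 (depth 2)
  pos 23: ')' -> close internal node _4 (now at depth 1)
  pos 24: ')' -> close internal node _0 (now at depth 0)
Total internal nodes: 5
BFS adjacency from root:
  _0: _1 _4
  _1: Y _2 D E
  _4: H L
  _2: V _3
  _3: G F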